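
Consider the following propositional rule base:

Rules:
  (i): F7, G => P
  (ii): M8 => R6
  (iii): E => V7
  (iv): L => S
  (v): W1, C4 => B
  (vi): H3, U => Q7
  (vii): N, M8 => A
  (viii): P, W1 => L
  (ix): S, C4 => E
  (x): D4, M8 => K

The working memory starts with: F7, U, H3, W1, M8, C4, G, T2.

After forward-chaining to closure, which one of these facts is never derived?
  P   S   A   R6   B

Round 1: (i) [F7, G => P]; (ii) [M8 => R6]; (v) [W1, C4 => B]; (vi) [H3, U => Q7]. Adds P, R6, B, Q7.
Round 2: (viii) [P, W1 => L]. Adds L.
Round 3: (iv) [L => S]. Adds S.
Round 4: (ix) [S, C4 => E]. Adds E.
Round 5: (iii) [E => V7]. Adds V7.
Derived: P (round 1), B (round 1), R6 (round 1), S (round 3). A never appears in any round.

A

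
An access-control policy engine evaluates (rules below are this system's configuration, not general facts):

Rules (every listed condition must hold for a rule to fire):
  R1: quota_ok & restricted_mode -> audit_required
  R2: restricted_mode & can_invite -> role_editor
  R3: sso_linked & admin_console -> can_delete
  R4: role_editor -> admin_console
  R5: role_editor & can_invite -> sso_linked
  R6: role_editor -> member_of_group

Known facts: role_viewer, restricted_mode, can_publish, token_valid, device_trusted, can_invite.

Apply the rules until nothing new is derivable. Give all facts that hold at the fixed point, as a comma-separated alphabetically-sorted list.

[1] R2 [restricted_mode & can_invite -> role_editor]. ⇒ new: role_editor.
[2] R4 [role_editor -> admin_console]; R5 [role_editor & can_invite -> sso_linked]; R6 [role_editor -> member_of_group]. ⇒ new: admin_console, sso_linked, member_of_group.
[3] R3 [sso_linked & admin_console -> can_delete]. ⇒ new: can_delete.

admin_console, can_delete, can_invite, can_publish, device_trusted, member_of_group, restricted_mode, role_editor, role_viewer, sso_linked, token_valid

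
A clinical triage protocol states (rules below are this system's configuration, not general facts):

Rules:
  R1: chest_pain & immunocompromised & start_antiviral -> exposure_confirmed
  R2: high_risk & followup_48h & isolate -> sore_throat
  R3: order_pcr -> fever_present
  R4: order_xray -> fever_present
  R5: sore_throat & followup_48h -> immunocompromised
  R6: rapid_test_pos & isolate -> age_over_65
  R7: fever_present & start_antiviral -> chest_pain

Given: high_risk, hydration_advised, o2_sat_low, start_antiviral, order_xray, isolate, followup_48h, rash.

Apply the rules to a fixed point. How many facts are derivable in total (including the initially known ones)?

13

Round 1: R2 [high_risk & followup_48h & isolate -> sore_throat]; R4 [order_xray -> fever_present]. New: sore_throat, fever_present.
Round 2: R5 [sore_throat & followup_48h -> immunocompromised]; R7 [fever_present & start_antiviral -> chest_pain]. New: immunocompromised, chest_pain.
Round 3: R1 [chest_pain & immunocompromised & start_antiviral -> exposure_confirmed]. New: exposure_confirmed.
Closure: {chest_pain, exposure_confirmed, fever_present, followup_48h, high_risk, hydration_advised, immunocompromised, isolate, o2_sat_low, order_xray, rash, sore_throat, start_antiviral} — 13 facts.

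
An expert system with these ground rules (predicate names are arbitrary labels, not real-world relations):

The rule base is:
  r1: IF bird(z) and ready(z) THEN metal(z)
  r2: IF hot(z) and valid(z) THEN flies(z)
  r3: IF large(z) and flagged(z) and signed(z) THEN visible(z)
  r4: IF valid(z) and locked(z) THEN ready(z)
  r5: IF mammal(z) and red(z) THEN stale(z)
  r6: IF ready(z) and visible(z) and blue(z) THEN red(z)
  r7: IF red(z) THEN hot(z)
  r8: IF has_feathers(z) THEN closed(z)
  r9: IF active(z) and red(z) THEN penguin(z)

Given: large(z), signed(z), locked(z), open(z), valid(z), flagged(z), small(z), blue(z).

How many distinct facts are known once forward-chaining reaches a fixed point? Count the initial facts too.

13

Round 1: r3 [IF large(z) and flagged(z) and signed(z) THEN visible(z)]; r4 [IF valid(z) and locked(z) THEN ready(z)]. Adds visible(z), ready(z).
Round 2: r6 [IF ready(z) and visible(z) and blue(z) THEN red(z)]. Adds red(z).
Round 3: r7 [IF red(z) THEN hot(z)]. Adds hot(z).
Round 4: r2 [IF hot(z) and valid(z) THEN flies(z)]. Adds flies(z).
Closure: {blue(z), flagged(z), flies(z), hot(z), large(z), locked(z), open(z), ready(z), red(z), signed(z), small(z), valid(z), visible(z)} — 13 facts.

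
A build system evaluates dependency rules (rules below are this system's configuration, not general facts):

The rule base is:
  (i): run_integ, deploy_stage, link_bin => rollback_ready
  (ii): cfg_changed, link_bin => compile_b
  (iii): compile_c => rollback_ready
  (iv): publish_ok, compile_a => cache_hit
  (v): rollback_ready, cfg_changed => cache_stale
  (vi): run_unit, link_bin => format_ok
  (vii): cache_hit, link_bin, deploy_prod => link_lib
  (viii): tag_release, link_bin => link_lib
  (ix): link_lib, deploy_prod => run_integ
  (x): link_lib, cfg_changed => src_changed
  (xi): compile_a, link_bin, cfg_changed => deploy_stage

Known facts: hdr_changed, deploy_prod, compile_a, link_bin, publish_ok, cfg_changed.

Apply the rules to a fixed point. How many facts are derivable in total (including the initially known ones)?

14

[1] (ii) [cfg_changed, link_bin => compile_b]; (iv) [publish_ok, compile_a => cache_hit]; (xi) [compile_a, link_bin, cfg_changed => deploy_stage]. ⇒ new: compile_b, cache_hit, deploy_stage.
[2] (vii) [cache_hit, link_bin, deploy_prod => link_lib]. ⇒ new: link_lib.
[3] (ix) [link_lib, deploy_prod => run_integ]; (x) [link_lib, cfg_changed => src_changed]. ⇒ new: run_integ, src_changed.
[4] (i) [run_integ, deploy_stage, link_bin => rollback_ready]. ⇒ new: rollback_ready.
[5] (v) [rollback_ready, cfg_changed => cache_stale]. ⇒ new: cache_stale.
Closure: {cache_hit, cache_stale, cfg_changed, compile_a, compile_b, deploy_prod, deploy_stage, hdr_changed, link_bin, link_lib, publish_ok, rollback_ready, run_integ, src_changed} — 14 facts.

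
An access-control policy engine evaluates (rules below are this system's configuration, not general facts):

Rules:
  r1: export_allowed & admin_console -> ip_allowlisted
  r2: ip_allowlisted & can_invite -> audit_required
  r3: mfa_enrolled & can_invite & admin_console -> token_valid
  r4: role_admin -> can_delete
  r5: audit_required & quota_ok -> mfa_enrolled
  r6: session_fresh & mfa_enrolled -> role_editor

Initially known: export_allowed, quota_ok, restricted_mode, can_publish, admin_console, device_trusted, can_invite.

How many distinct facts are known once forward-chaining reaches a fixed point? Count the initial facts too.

Round 1: r1 [export_allowed & admin_console -> ip_allowlisted]. Adds ip_allowlisted.
Round 2: r2 [ip_allowlisted & can_invite -> audit_required]. Adds audit_required.
Round 3: r5 [audit_required & quota_ok -> mfa_enrolled]. Adds mfa_enrolled.
Round 4: r3 [mfa_enrolled & can_invite & admin_console -> token_valid]. Adds token_valid.
Closure: {admin_console, audit_required, can_invite, can_publish, device_trusted, export_allowed, ip_allowlisted, mfa_enrolled, quota_ok, restricted_mode, token_valid} — 11 facts.

11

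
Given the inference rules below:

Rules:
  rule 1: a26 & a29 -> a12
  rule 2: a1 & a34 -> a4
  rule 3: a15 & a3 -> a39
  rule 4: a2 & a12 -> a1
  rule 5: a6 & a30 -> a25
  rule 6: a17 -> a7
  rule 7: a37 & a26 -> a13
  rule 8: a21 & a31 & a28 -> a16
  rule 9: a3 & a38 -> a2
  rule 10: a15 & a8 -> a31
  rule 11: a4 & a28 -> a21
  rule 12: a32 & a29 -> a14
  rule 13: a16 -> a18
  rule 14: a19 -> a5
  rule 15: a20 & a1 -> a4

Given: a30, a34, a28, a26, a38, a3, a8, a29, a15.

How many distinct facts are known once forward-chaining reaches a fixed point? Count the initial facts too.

Round 1: rule 1 [a26 & a29 -> a12]; rule 3 [a15 & a3 -> a39]; rule 9 [a3 & a38 -> a2]; rule 10 [a15 & a8 -> a31]. Adds a12, a39, a2, a31.
Round 2: rule 4 [a2 & a12 -> a1]. Adds a1.
Round 3: rule 2 [a1 & a34 -> a4]. Adds a4.
Round 4: rule 11 [a4 & a28 -> a21]. Adds a21.
Round 5: rule 8 [a21 & a31 & a28 -> a16]. Adds a16.
Round 6: rule 13 [a16 -> a18]. Adds a18.
Closure: {a1, a12, a15, a16, a18, a2, a21, a26, a28, a29, a3, a30, a31, a34, a38, a39, a4, a8} — 18 facts.

18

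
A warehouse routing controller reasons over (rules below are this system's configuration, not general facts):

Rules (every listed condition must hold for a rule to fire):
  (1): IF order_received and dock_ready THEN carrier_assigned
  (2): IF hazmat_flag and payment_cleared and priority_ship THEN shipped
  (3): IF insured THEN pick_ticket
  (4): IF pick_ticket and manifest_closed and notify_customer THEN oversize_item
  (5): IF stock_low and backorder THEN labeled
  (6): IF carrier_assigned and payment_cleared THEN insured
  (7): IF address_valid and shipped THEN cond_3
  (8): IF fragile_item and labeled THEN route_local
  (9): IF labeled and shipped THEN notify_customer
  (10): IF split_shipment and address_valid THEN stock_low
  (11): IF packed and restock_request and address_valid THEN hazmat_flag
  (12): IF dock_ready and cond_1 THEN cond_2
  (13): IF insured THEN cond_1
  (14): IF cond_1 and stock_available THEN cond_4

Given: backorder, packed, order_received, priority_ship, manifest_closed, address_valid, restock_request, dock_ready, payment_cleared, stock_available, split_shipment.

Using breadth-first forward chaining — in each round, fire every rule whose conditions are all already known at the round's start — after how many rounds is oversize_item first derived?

4

Round 1 — (1), (10), (11), derive carrier_assigned, stock_low, hazmat_flag.
Round 2 — (2), (5), (6), derive shipped, labeled, insured.
Round 3 — (3), (7), (9), (13), derive pick_ticket, cond_3, notify_customer, cond_1.
Round 4 — (4), (12), (14), derive oversize_item, cond_2, cond_4.
oversize_item first appears in round 4.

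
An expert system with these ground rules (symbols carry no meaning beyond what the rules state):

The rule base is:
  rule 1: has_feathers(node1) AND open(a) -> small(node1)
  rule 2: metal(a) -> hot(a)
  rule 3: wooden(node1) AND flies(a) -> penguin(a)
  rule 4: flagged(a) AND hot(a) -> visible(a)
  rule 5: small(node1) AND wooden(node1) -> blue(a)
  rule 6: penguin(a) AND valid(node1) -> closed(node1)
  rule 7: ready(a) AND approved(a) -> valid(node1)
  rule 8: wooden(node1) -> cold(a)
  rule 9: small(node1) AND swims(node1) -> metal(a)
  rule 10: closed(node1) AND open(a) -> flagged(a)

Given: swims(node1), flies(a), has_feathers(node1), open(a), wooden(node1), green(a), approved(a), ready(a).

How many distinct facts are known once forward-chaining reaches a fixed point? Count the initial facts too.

18

Round 1 — rule 1, rule 3, rule 7, rule 8, derive small(node1), penguin(a), valid(node1), cold(a).
Round 2 — rule 5, rule 6, rule 9, derive blue(a), closed(node1), metal(a).
Round 3 — rule 2, rule 10, derive hot(a), flagged(a).
Round 4 — rule 4, derive visible(a).
Closure: {approved(a), blue(a), closed(node1), cold(a), flagged(a), flies(a), green(a), has_feathers(node1), hot(a), metal(a), open(a), penguin(a), ready(a), small(node1), swims(node1), valid(node1), visible(a), wooden(node1)} — 18 facts.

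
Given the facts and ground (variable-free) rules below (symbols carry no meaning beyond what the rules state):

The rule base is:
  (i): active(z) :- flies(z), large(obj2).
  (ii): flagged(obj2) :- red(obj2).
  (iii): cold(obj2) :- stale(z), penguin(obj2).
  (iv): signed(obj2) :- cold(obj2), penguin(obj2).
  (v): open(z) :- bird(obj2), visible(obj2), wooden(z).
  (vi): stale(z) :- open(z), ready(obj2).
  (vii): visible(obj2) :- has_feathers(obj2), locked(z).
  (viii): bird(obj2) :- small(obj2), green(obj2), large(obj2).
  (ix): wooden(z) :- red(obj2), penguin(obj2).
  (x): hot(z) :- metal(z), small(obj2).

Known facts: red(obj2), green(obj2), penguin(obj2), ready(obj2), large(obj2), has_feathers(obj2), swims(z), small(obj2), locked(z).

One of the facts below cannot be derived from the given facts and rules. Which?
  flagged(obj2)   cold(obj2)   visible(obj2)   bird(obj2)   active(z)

active(z)

[1] (ii) [flagged(obj2) :- red(obj2).]; (vii) [visible(obj2) :- has_feathers(obj2), locked(z).]; (viii) [bird(obj2) :- small(obj2), green(obj2), large(obj2).]; (ix) [wooden(z) :- red(obj2), penguin(obj2).]. ⇒ new: flagged(obj2), visible(obj2), bird(obj2), wooden(z).
[2] (v) [open(z) :- bird(obj2), visible(obj2), wooden(z).]. ⇒ new: open(z).
[3] (vi) [stale(z) :- open(z), ready(obj2).]. ⇒ new: stale(z).
[4] (iii) [cold(obj2) :- stale(z), penguin(obj2).]. ⇒ new: cold(obj2).
[5] (iv) [signed(obj2) :- cold(obj2), penguin(obj2).]. ⇒ new: signed(obj2).
Derived: flagged(obj2) (round 1), visible(obj2) (round 1), cold(obj2) (round 4), bird(obj2) (round 1). active(z) never appears in any round.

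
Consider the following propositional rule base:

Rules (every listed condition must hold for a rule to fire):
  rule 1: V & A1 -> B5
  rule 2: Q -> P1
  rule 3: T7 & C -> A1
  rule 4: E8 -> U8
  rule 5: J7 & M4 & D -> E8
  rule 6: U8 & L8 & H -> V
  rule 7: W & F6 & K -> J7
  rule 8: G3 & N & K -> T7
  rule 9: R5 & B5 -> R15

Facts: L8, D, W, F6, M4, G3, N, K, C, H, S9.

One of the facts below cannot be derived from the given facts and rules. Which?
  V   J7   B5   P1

Round 1: rule 7 [W & F6 & K -> J7]; rule 8 [G3 & N & K -> T7]. Adds J7, T7.
Round 2: rule 3 [T7 & C -> A1]; rule 5 [J7 & M4 & D -> E8]. Adds A1, E8.
Round 3: rule 4 [E8 -> U8]. Adds U8.
Round 4: rule 6 [U8 & L8 & H -> V]. Adds V.
Round 5: rule 1 [V & A1 -> B5]. Adds B5.
Derived: B5 (round 5), J7 (round 1), V (round 4). P1 never appears in any round.

P1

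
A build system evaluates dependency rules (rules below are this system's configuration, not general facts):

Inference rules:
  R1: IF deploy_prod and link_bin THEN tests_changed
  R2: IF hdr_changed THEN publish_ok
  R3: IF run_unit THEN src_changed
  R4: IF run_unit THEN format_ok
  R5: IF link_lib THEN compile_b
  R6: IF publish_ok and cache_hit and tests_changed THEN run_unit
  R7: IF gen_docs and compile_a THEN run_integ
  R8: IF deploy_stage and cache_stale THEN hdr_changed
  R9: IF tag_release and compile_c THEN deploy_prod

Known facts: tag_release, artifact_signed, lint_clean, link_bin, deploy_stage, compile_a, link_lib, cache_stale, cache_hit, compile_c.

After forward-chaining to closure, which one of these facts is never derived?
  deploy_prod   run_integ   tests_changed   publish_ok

Round 1: R5 [IF link_lib THEN compile_b]; R8 [IF deploy_stage and cache_stale THEN hdr_changed]; R9 [IF tag_release and compile_c THEN deploy_prod]. Adds compile_b, hdr_changed, deploy_prod.
Round 2: R1 [IF deploy_prod and link_bin THEN tests_changed]; R2 [IF hdr_changed THEN publish_ok]. Adds tests_changed, publish_ok.
Round 3: R6 [IF publish_ok and cache_hit and tests_changed THEN run_unit]. Adds run_unit.
Round 4: R3 [IF run_unit THEN src_changed]; R4 [IF run_unit THEN format_ok]. Adds src_changed, format_ok.
Derived: tests_changed (round 2), deploy_prod (round 1), publish_ok (round 2). run_integ never appears in any round.

run_integ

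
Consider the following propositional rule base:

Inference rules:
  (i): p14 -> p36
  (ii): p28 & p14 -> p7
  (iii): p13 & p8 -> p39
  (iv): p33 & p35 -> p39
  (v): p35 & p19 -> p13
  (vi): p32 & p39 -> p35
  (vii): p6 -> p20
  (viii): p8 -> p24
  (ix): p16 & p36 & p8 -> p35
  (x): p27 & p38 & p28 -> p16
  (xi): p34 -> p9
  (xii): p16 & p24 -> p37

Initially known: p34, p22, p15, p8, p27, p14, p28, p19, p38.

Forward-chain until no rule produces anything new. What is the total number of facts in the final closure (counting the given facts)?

[1] (i) [p14 -> p36]; (ii) [p28 & p14 -> p7]; (viii) [p8 -> p24]; (x) [p27 & p38 & p28 -> p16]; (xi) [p34 -> p9]. ⇒ new: p36, p7, p24, p16, p9.
[2] (ix) [p16 & p36 & p8 -> p35]; (xii) [p16 & p24 -> p37]. ⇒ new: p35, p37.
[3] (v) [p35 & p19 -> p13]. ⇒ new: p13.
[4] (iii) [p13 & p8 -> p39]. ⇒ new: p39.
Closure: {p13, p14, p15, p16, p19, p22, p24, p27, p28, p34, p35, p36, p37, p38, p39, p7, p8, p9} — 18 facts.

18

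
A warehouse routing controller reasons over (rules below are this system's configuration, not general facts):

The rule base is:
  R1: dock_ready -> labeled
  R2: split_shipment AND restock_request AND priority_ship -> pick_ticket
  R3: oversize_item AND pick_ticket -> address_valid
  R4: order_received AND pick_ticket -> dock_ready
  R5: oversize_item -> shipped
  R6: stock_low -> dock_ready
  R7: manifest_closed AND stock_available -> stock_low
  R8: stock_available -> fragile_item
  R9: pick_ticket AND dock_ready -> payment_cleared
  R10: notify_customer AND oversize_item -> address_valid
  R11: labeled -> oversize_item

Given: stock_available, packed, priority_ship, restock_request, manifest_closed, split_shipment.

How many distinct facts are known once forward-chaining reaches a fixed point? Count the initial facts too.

Round 1 fires R2, R7, R8, giving pick_ticket, stock_low, fragile_item.
Round 2 fires R6, giving dock_ready.
Round 3 fires R1, R9, giving labeled, payment_cleared.
Round 4 fires R11, giving oversize_item.
Round 5 fires R3, R5, giving address_valid, shipped.
Closure: {address_valid, dock_ready, fragile_item, labeled, manifest_closed, oversize_item, packed, payment_cleared, pick_ticket, priority_ship, restock_request, shipped, split_shipment, stock_available, stock_low} — 15 facts.

15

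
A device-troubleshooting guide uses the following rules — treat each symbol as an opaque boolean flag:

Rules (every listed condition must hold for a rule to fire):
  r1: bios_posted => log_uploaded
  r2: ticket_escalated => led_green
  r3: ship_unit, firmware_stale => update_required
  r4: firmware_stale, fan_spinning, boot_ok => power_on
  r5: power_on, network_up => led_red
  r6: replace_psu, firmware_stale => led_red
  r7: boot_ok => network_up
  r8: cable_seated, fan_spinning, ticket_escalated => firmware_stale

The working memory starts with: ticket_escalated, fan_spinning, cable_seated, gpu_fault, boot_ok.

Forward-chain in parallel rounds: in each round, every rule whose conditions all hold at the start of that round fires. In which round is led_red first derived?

Round 1: r2 [ticket_escalated => led_green]; r7 [boot_ok => network_up]; r8 [cable_seated, fan_spinning, ticket_escalated => firmware_stale]. New: led_green, network_up, firmware_stale.
Round 2: r4 [firmware_stale, fan_spinning, boot_ok => power_on]. New: power_on.
Round 3: r5 [power_on, network_up => led_red]. New: led_red.
led_red first appears in round 3.

3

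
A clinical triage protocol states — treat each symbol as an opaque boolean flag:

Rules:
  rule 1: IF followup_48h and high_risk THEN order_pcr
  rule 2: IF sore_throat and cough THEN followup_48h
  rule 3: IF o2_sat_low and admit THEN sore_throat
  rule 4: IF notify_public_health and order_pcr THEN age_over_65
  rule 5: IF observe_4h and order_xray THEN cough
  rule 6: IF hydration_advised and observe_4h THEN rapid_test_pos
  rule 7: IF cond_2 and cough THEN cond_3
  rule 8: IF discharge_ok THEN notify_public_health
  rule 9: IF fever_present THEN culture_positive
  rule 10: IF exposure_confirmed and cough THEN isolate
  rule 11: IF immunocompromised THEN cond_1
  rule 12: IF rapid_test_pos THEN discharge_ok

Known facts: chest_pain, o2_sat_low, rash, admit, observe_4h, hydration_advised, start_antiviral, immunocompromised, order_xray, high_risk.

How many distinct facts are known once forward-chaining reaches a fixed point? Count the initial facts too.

19

Round 1 — rule 3, rule 5, rule 6, rule 11, derive sore_throat, cough, rapid_test_pos, cond_1.
Round 2 — rule 2, rule 12, derive followup_48h, discharge_ok.
Round 3 — rule 1, rule 8, derive order_pcr, notify_public_health.
Round 4 — rule 4, derive age_over_65.
Closure: {admit, age_over_65, chest_pain, cond_1, cough, discharge_ok, followup_48h, high_risk, hydration_advised, immunocompromised, notify_public_health, o2_sat_low, observe_4h, order_pcr, order_xray, rapid_test_pos, rash, sore_throat, start_antiviral} — 19 facts.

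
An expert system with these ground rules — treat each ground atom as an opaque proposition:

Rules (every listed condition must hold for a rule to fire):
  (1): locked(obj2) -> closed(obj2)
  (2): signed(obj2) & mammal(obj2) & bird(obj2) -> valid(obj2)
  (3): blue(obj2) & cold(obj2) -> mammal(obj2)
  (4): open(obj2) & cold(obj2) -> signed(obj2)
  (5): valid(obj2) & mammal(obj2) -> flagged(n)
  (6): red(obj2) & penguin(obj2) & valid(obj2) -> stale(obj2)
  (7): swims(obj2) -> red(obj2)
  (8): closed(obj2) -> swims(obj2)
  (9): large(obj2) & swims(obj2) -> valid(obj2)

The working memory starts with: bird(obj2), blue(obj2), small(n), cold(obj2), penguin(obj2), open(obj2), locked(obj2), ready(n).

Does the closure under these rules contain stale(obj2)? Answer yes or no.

yes

[1] (1) [locked(obj2) -> closed(obj2)]; (3) [blue(obj2) & cold(obj2) -> mammal(obj2)]; (4) [open(obj2) & cold(obj2) -> signed(obj2)]. ⇒ new: closed(obj2), mammal(obj2), signed(obj2).
[2] (2) [signed(obj2) & mammal(obj2) & bird(obj2) -> valid(obj2)]; (8) [closed(obj2) -> swims(obj2)]. ⇒ new: valid(obj2), swims(obj2).
[3] (5) [valid(obj2) & mammal(obj2) -> flagged(n)]; (7) [swims(obj2) -> red(obj2)]. ⇒ new: flagged(n), red(obj2).
[4] (6) [red(obj2) & penguin(obj2) & valid(obj2) -> stale(obj2)]. ⇒ new: stale(obj2).
stale(obj2) appears in round 4, so it is derivable.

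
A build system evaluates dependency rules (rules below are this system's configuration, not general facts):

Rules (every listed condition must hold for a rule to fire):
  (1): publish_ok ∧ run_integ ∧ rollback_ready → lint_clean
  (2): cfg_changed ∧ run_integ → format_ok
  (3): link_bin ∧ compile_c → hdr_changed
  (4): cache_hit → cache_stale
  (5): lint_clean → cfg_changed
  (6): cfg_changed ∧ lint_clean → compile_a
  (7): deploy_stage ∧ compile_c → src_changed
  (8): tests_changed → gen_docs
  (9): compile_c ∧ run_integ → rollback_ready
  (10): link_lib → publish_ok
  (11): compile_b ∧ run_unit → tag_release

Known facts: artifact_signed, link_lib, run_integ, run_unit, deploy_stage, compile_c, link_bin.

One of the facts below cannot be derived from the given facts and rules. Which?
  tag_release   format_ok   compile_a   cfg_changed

tag_release

Round 1: (3) [link_bin ∧ compile_c → hdr_changed]; (7) [deploy_stage ∧ compile_c → src_changed]; (9) [compile_c ∧ run_integ → rollback_ready]; (10) [link_lib → publish_ok]. New: hdr_changed, src_changed, rollback_ready, publish_ok.
Round 2: (1) [publish_ok ∧ run_integ ∧ rollback_ready → lint_clean]. New: lint_clean.
Round 3: (5) [lint_clean → cfg_changed]. New: cfg_changed.
Round 4: (2) [cfg_changed ∧ run_integ → format_ok]; (6) [cfg_changed ∧ lint_clean → compile_a]. New: format_ok, compile_a.
Derived: format_ok (round 4), compile_a (round 4), cfg_changed (round 3). tag_release never appears in any round.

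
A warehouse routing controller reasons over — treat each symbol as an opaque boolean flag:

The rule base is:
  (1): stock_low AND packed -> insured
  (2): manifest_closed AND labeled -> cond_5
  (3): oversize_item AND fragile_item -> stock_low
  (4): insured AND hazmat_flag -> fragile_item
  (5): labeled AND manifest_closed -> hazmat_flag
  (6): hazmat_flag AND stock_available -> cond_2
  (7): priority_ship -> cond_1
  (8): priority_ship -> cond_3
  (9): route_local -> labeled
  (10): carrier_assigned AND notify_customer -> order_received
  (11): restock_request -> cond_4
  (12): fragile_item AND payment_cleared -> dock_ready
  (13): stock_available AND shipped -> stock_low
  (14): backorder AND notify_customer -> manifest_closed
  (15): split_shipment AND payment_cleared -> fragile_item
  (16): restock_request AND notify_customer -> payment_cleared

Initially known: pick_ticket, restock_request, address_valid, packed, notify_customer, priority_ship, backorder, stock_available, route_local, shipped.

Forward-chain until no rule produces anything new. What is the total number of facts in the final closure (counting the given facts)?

23

[1] (7) [priority_ship -> cond_1]; (8) [priority_ship -> cond_3]; (9) [route_local -> labeled]; (11) [restock_request -> cond_4]; (13) [stock_available AND shipped -> stock_low]; (14) [backorder AND notify_customer -> manifest_closed]; (16) [restock_request AND notify_customer -> payment_cleared]. ⇒ new: cond_1, cond_3, labeled, cond_4, stock_low, manifest_closed, payment_cleared.
[2] (1) [stock_low AND packed -> insured]; (2) [manifest_closed AND labeled -> cond_5]; (5) [labeled AND manifest_closed -> hazmat_flag]. ⇒ new: insured, cond_5, hazmat_flag.
[3] (4) [insured AND hazmat_flag -> fragile_item]; (6) [hazmat_flag AND stock_available -> cond_2]. ⇒ new: fragile_item, cond_2.
[4] (12) [fragile_item AND payment_cleared -> dock_ready]. ⇒ new: dock_ready.
Closure: {address_valid, backorder, cond_1, cond_2, cond_3, cond_4, cond_5, dock_ready, fragile_item, hazmat_flag, insured, labeled, manifest_closed, notify_customer, packed, payment_cleared, pick_ticket, priority_ship, restock_request, route_local, shipped, stock_available, stock_low} — 23 facts.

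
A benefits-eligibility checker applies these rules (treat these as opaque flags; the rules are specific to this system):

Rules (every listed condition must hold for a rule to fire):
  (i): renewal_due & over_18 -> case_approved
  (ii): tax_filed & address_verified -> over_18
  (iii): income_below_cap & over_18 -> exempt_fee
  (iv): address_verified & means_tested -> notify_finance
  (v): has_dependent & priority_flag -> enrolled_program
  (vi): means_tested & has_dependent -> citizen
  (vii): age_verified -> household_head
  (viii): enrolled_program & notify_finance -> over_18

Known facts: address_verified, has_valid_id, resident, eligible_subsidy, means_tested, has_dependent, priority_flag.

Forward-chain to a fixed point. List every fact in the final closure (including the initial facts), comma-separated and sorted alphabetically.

address_verified, citizen, eligible_subsidy, enrolled_program, has_dependent, has_valid_id, means_tested, notify_finance, over_18, priority_flag, resident

Round 1 fires (iv), (v), (vi), giving notify_finance, enrolled_program, citizen.
Round 2 fires (viii), giving over_18.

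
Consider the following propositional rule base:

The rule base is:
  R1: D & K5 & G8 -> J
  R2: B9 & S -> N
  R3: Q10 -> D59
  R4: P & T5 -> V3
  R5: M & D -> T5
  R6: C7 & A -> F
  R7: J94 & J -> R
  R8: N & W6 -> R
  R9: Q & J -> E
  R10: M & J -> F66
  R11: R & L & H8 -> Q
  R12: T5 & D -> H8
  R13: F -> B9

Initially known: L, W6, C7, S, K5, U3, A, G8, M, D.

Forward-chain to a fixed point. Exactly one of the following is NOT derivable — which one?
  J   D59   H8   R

Round 1: R1 [D & K5 & G8 -> J]; R5 [M & D -> T5]; R6 [C7 & A -> F]. Adds J, T5, F.
Round 2: R10 [M & J -> F66]; R12 [T5 & D -> H8]; R13 [F -> B9]. Adds F66, H8, B9.
Round 3: R2 [B9 & S -> N]. Adds N.
Round 4: R8 [N & W6 -> R]. Adds R.
Round 5: R11 [R & L & H8 -> Q]. Adds Q.
Round 6: R9 [Q & J -> E]. Adds E.
Derived: J (round 1), R (round 4), H8 (round 2). D59 never appears in any round.

D59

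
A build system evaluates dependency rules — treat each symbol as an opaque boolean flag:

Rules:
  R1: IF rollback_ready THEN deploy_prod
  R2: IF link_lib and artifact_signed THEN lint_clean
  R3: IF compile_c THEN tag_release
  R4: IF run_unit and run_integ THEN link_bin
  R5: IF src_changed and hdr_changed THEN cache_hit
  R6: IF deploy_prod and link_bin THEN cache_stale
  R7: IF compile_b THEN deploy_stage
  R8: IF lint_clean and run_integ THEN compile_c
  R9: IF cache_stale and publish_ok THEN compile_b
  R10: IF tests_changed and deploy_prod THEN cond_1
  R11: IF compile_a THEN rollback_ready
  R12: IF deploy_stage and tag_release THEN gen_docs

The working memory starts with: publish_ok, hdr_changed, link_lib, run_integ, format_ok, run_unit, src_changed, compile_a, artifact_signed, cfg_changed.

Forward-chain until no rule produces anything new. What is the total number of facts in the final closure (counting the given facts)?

[1] R2 [IF link_lib and artifact_signed THEN lint_clean]; R4 [IF run_unit and run_integ THEN link_bin]; R5 [IF src_changed and hdr_changed THEN cache_hit]; R11 [IF compile_a THEN rollback_ready]. ⇒ new: lint_clean, link_bin, cache_hit, rollback_ready.
[2] R1 [IF rollback_ready THEN deploy_prod]; R8 [IF lint_clean and run_integ THEN compile_c]. ⇒ new: deploy_prod, compile_c.
[3] R3 [IF compile_c THEN tag_release]; R6 [IF deploy_prod and link_bin THEN cache_stale]. ⇒ new: tag_release, cache_stale.
[4] R9 [IF cache_stale and publish_ok THEN compile_b]. ⇒ new: compile_b.
[5] R7 [IF compile_b THEN deploy_stage]. ⇒ new: deploy_stage.
[6] R12 [IF deploy_stage and tag_release THEN gen_docs]. ⇒ new: gen_docs.
Closure: {artifact_signed, cache_hit, cache_stale, cfg_changed, compile_a, compile_b, compile_c, deploy_prod, deploy_stage, format_ok, gen_docs, hdr_changed, link_bin, link_lib, lint_clean, publish_ok, rollback_ready, run_integ, run_unit, src_changed, tag_release} — 21 facts.

21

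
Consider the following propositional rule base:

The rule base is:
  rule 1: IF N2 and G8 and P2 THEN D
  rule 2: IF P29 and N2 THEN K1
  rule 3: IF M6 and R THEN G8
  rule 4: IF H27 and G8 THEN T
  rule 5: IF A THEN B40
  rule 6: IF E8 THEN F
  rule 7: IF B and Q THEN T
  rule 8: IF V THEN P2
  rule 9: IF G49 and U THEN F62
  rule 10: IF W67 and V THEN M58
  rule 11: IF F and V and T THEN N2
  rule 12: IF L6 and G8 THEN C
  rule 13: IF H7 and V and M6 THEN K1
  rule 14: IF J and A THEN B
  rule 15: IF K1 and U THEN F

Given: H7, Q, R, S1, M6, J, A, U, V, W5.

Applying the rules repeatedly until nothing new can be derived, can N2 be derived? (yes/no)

yes

[1] rule 3 [IF M6 and R THEN G8]; rule 5 [IF A THEN B40]; rule 8 [IF V THEN P2]; rule 13 [IF H7 and V and M6 THEN K1]; rule 14 [IF J and A THEN B]. ⇒ new: G8, B40, P2, K1, B.
[2] rule 7 [IF B and Q THEN T]; rule 15 [IF K1 and U THEN F]. ⇒ new: T, F.
[3] rule 11 [IF F and V and T THEN N2]. ⇒ new: N2.
[4] rule 1 [IF N2 and G8 and P2 THEN D]. ⇒ new: D.
N2 appears in round 3, so it is derivable.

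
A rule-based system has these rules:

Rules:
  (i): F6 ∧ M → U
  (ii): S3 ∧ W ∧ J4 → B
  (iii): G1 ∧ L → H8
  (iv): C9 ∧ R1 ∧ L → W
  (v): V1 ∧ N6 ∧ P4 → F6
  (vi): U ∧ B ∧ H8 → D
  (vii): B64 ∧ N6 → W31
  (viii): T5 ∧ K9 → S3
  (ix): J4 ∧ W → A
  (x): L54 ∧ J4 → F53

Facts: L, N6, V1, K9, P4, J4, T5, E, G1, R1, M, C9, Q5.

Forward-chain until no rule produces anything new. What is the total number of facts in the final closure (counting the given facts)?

Round 1 — (iii), (iv), (v), (viii), derive H8, W, F6, S3.
Round 2 — (i), (ii), (ix), derive U, B, A.
Round 3 — (vi), derive D.
Closure: {A, B, C9, D, E, F6, G1, H8, J4, K9, L, M, N6, P4, Q5, R1, S3, T5, U, V1, W} — 21 facts.

21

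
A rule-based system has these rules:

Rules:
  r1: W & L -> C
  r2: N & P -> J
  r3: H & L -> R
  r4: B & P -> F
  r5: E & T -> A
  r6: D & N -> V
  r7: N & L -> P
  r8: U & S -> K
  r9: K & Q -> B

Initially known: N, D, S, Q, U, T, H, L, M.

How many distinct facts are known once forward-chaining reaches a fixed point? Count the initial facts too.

16

[1] r3 [H & L -> R]; r6 [D & N -> V]; r7 [N & L -> P]; r8 [U & S -> K]. ⇒ new: R, V, P, K.
[2] r2 [N & P -> J]; r9 [K & Q -> B]. ⇒ new: J, B.
[3] r4 [B & P -> F]. ⇒ new: F.
Closure: {B, D, F, H, J, K, L, M, N, P, Q, R, S, T, U, V} — 16 facts.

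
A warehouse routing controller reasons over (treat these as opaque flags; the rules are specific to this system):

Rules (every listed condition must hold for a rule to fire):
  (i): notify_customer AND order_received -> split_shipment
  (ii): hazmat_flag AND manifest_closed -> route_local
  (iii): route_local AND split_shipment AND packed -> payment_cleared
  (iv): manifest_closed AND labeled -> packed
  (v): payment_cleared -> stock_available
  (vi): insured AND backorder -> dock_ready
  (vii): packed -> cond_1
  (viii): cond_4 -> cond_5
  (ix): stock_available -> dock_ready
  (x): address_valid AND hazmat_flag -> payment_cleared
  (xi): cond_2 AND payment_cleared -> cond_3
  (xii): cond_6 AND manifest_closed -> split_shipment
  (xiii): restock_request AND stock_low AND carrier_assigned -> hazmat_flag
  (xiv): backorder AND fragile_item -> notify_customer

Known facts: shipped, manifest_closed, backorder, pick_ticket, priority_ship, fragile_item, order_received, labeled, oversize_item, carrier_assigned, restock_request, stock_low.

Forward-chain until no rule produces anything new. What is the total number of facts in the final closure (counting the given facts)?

Round 1 — (iv), (xiii), (xiv), derive packed, hazmat_flag, notify_customer.
Round 2 — (i), (ii), (vii), derive split_shipment, route_local, cond_1.
Round 3 — (iii), derive payment_cleared.
Round 4 — (v), derive stock_available.
Round 5 — (ix), derive dock_ready.
Closure: {backorder, carrier_assigned, cond_1, dock_ready, fragile_item, hazmat_flag, labeled, manifest_closed, notify_customer, order_received, oversize_item, packed, payment_cleared, pick_ticket, priority_ship, restock_request, route_local, shipped, split_shipment, stock_available, stock_low} — 21 facts.

21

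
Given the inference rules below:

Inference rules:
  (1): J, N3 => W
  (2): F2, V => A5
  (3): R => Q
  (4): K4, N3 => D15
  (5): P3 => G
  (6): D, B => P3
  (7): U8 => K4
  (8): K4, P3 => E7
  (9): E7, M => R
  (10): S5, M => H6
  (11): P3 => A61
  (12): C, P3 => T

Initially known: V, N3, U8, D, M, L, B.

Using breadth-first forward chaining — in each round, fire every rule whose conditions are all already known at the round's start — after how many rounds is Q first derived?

[1] (6) [D, B => P3]; (7) [U8 => K4]. ⇒ new: P3, K4.
[2] (4) [K4, N3 => D15]; (5) [P3 => G]; (8) [K4, P3 => E7]; (11) [P3 => A61]. ⇒ new: D15, G, E7, A61.
[3] (9) [E7, M => R]. ⇒ new: R.
[4] (3) [R => Q]. ⇒ new: Q.
Q first appears in round 4.

4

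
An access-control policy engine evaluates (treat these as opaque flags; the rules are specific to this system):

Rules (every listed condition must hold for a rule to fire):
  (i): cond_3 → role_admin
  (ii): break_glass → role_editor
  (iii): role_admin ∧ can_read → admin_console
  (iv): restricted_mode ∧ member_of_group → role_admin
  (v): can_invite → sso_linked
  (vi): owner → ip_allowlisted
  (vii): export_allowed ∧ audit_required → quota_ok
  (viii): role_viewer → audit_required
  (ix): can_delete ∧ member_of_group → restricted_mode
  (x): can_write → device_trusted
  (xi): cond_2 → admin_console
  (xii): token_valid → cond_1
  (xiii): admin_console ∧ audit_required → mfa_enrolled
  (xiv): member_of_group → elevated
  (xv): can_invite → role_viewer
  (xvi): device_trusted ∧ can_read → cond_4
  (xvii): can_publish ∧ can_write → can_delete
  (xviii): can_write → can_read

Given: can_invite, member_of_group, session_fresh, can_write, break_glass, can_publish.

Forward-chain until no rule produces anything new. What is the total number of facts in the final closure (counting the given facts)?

19

[1] (ii) [break_glass → role_editor]; (v) [can_invite → sso_linked]; (x) [can_write → device_trusted]; (xiv) [member_of_group → elevated]; (xv) [can_invite → role_viewer]; (xvii) [can_publish ∧ can_write → can_delete]; (xviii) [can_write → can_read]. ⇒ new: role_editor, sso_linked, device_trusted, elevated, role_viewer, can_delete, can_read.
[2] (viii) [role_viewer → audit_required]; (ix) [can_delete ∧ member_of_group → restricted_mode]; (xvi) [device_trusted ∧ can_read → cond_4]. ⇒ new: audit_required, restricted_mode, cond_4.
[3] (iv) [restricted_mode ∧ member_of_group → role_admin]. ⇒ new: role_admin.
[4] (iii) [role_admin ∧ can_read → admin_console]. ⇒ new: admin_console.
[5] (xiii) [admin_console ∧ audit_required → mfa_enrolled]. ⇒ new: mfa_enrolled.
Closure: {admin_console, audit_required, break_glass, can_delete, can_invite, can_publish, can_read, can_write, cond_4, device_trusted, elevated, member_of_group, mfa_enrolled, restricted_mode, role_admin, role_editor, role_viewer, session_fresh, sso_linked} — 19 facts.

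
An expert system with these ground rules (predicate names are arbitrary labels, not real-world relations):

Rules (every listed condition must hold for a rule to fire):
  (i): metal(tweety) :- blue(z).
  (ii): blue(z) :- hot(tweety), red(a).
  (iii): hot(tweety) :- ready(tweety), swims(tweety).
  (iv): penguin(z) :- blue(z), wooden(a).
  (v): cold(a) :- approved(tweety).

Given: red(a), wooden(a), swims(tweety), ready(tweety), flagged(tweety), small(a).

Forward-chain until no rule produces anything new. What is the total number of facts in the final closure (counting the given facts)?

10

Round 1: (iii) [hot(tweety) :- ready(tweety), swims(tweety).]. New: hot(tweety).
Round 2: (ii) [blue(z) :- hot(tweety), red(a).]. New: blue(z).
Round 3: (i) [metal(tweety) :- blue(z).]; (iv) [penguin(z) :- blue(z), wooden(a).]. New: metal(tweety), penguin(z).
Closure: {blue(z), flagged(tweety), hot(tweety), metal(tweety), penguin(z), ready(tweety), red(a), small(a), swims(tweety), wooden(a)} — 10 facts.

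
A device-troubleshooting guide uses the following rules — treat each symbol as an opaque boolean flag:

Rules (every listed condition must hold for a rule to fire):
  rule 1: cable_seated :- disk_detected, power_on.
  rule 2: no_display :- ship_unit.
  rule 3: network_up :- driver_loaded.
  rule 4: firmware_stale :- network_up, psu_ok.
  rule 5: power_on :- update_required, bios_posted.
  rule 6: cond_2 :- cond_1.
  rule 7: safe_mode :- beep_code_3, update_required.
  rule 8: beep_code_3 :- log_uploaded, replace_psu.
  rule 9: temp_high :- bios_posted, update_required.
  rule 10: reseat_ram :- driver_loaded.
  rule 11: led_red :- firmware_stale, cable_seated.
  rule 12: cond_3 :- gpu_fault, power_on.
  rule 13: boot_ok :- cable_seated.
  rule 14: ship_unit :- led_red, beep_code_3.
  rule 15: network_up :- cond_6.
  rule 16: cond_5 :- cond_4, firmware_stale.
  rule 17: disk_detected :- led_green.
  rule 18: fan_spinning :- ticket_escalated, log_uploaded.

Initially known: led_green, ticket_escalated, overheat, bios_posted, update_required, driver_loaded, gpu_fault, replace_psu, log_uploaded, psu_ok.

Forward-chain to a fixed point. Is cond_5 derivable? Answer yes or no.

no

[1] rule 3 [network_up :- driver_loaded.]; rule 5 [power_on :- update_required, bios_posted.]; rule 8 [beep_code_3 :- log_uploaded, replace_psu.]; rule 9 [temp_high :- bios_posted, update_required.]; rule 10 [reseat_ram :- driver_loaded.]; rule 17 [disk_detected :- led_green.]; rule 18 [fan_spinning :- ticket_escalated, log_uploaded.]. ⇒ new: network_up, power_on, beep_code_3, temp_high, reseat_ram, disk_detected, fan_spinning.
[2] rule 1 [cable_seated :- disk_detected, power_on.]; rule 4 [firmware_stale :- network_up, psu_ok.]; rule 7 [safe_mode :- beep_code_3, update_required.]; rule 12 [cond_3 :- gpu_fault, power_on.]. ⇒ new: cable_seated, firmware_stale, safe_mode, cond_3.
[3] rule 11 [led_red :- firmware_stale, cable_seated.]; rule 13 [boot_ok :- cable_seated.]. ⇒ new: led_red, boot_ok.
[4] rule 14 [ship_unit :- led_red, beep_code_3.]. ⇒ new: ship_unit.
[5] rule 2 [no_display :- ship_unit.]. ⇒ new: no_display.
Fixed point reached. cond_5 is concluded only by rule 16; rule 16 needs cond_4 (never derived).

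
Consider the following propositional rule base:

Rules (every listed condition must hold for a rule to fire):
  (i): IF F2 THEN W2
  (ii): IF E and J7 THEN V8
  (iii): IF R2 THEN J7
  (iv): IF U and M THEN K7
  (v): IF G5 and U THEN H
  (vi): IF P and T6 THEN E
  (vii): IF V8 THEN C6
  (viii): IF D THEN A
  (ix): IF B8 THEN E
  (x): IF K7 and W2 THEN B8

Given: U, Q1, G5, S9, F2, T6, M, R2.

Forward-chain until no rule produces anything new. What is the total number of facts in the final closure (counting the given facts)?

Round 1 fires (i), (iii), (iv), (v), giving W2, J7, K7, H.
Round 2 fires (x), giving B8.
Round 3 fires (ix), giving E.
Round 4 fires (ii), giving V8.
Round 5 fires (vii), giving C6.
Closure: {B8, C6, E, F2, G5, H, J7, K7, M, Q1, R2, S9, T6, U, V8, W2} — 16 facts.

16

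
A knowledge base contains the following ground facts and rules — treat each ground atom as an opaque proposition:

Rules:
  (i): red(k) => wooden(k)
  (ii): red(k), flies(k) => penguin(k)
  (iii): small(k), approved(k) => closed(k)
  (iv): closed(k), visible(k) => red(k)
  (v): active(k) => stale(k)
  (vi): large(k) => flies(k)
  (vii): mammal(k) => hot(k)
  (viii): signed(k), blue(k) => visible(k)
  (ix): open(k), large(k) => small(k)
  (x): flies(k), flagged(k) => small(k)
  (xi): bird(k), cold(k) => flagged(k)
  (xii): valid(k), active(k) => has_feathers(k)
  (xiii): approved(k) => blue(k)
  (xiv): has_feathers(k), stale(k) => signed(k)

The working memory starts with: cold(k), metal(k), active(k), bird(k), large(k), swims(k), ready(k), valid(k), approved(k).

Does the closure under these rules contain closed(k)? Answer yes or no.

Round 1 — (v), (vi), (xi), (xii), (xiii), derive stale(k), flies(k), flagged(k), has_feathers(k), blue(k).
Round 2 — (x), (xiv), derive small(k), signed(k).
Round 3 — (iii), (viii), derive closed(k), visible(k).
Round 4 — (iv), derive red(k).
Round 5 — (i), (ii), derive wooden(k), penguin(k).
closed(k) appears in round 3, so it is derivable.

yes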